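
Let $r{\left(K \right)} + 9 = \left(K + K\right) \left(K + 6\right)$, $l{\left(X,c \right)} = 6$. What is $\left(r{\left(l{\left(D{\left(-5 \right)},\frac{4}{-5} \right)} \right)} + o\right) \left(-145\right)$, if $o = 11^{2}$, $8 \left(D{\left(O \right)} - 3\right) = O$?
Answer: $-37120$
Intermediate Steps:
$D{\left(O \right)} = 3 + \frac{O}{8}$
$o = 121$
$r{\left(K \right)} = -9 + 2 K \left(6 + K\right)$ ($r{\left(K \right)} = -9 + \left(K + K\right) \left(K + 6\right) = -9 + 2 K \left(6 + K\right)$)
$\left(r{\left(l{\left(D{\left(-5 \right)},\frac{4}{-5} \right)} \right)} + o\right) \left(-145\right) = \left(\left(-9 + 2 \cdot 6^{2} + 12 \cdot 6\right) + 121\right) \left(-145\right) = \left(\left(-9 + 2 \cdot 36 + 72\right) + 121\right) \left(-145\right) = \left(\left(-9 + 72 + 72\right) + 121\right) \left(-145\right) = \left(135 + 121\right) \left(-145\right) = 256 \left(-145\right) = -37120$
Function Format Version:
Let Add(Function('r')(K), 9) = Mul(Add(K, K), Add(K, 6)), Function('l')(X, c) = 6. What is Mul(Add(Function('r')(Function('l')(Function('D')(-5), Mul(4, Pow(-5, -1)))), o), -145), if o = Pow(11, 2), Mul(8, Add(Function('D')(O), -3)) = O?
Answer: -37120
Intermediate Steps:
Function('D')(O) = Add(3, Mul(Rational(1, 8), O))
o = 121
Function('r')(K) = Add(-9, Mul(2, K, Add(6, K))) (Function('r')(K) = Add(-9, Mul(Add(K, K), Add(K, 6))) = Add(-9, Mul(Mul(2, K), Add(6, K))) = Add(-9, Mul(2, K, Add(6, K))))
Mul(Add(Function('r')(Function('l')(Function('D')(-5), Mul(4, Pow(-5, -1)))), o), -145) = Mul(Add(Add(-9, Mul(2, Pow(6, 2)), Mul(12, 6)), 121), -145) = Mul(Add(Add(-9, Mul(2, 36), 72), 121), -145) = Mul(Add(Add(-9, 72, 72), 121), -145) = Mul(Add(135, 121), -145) = Mul(256, -145) = -37120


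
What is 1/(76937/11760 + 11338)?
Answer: 1680/19058831 ≈ 8.8148e-5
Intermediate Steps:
1/(76937/11760 + 11338) = 1/(76937*(1/11760) + 11338) = 1/(10991/1680 + 11338) = 1/(19058831/1680) = 1680/19058831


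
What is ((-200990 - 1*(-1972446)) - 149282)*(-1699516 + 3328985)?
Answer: 2643282245606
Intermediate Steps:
((-200990 - 1*(-1972446)) - 149282)*(-1699516 + 3328985) = ((-200990 + 1972446) - 149282)*1629469 = (1771456 - 149282)*1629469 = 1622174*1629469 = 2643282245606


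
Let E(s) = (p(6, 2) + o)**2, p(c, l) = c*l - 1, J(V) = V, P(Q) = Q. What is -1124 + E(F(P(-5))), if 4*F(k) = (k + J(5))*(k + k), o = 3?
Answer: -928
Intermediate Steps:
p(c, l) = -1 + c*l
F(k) = k*(5 + k)/2 (F(k) = ((k + 5)*(k + k))/4 = ((5 + k)*(2*k))/4 = (2*k*(5 + k))/4 = k*(5 + k)/2)
E(s) = 196 (E(s) = ((-1 + 6*2) + 3)**2 = ((-1 + 12) + 3)**2 = (11 + 3)**2 = 14**2 = 196)
-1124 + E(F(P(-5))) = -1124 + 196 = -928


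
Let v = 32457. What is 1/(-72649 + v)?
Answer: -1/40192 ≈ -2.4881e-5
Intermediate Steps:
1/(-72649 + v) = 1/(-72649 + 32457) = 1/(-40192) = -1/40192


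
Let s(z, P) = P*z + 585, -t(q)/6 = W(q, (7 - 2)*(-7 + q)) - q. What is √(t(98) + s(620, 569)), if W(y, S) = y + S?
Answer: √350635 ≈ 592.14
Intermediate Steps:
W(y, S) = S + y
t(q) = 210 - 30*q (t(q) = -6*(((7 - 2)*(-7 + q) + q) - q) = -6*((5*(-7 + q) + q) - q) = -6*(((-35 + 5*q) + q) - q) = -6*((-35 + 6*q) - q) = -6*(-35 + 5*q) = 210 - 30*q)
s(z, P) = 585 + P*z
√(t(98) + s(620, 569)) = √((210 - 30*98) + (585 + 569*620)) = √((210 - 2940) + (585 + 352780)) = √(-2730 + 353365) = √350635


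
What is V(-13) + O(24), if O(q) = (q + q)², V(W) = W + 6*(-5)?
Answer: 2261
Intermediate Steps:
V(W) = -30 + W (V(W) = W - 30 = -30 + W)
O(q) = 4*q² (O(q) = (2*q)² = 4*q²)
V(-13) + O(24) = (-30 - 13) + 4*24² = -43 + 4*576 = -43 + 2304 = 2261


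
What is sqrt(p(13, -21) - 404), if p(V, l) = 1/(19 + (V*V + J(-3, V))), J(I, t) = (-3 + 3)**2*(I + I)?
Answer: 3*I*sqrt(396633)/94 ≈ 20.1*I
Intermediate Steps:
J(I, t) = 0 (J(I, t) = 0**2*(2*I) = 0*(2*I) = 0)
p(V, l) = 1/(19 + V**2) (p(V, l) = 1/(19 + (V*V + 0)) = 1/(19 + (V**2 + 0)) = 1/(19 + V**2))
sqrt(p(13, -21) - 404) = sqrt(1/(19 + 13**2) - 404) = sqrt(1/(19 + 169) - 404) = sqrt(1/188 - 404) = sqrt(-75951/188) = 3*I*sqrt(396633)/94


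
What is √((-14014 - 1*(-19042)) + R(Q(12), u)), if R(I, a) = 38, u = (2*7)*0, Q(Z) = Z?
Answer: √5066 ≈ 71.176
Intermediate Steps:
u = 0 (u = 14*0 = 0)
√((-14014 - 1*(-19042)) + R(Q(12), u)) = √((-14014 - 1*(-19042)) + 38) = √((-14014 + 19042) + 38) = √(5028 + 38) = √5066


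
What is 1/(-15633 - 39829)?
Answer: -1/55462 ≈ -1.8030e-5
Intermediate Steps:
1/(-15633 - 39829) = 1/(-55462) = -1/55462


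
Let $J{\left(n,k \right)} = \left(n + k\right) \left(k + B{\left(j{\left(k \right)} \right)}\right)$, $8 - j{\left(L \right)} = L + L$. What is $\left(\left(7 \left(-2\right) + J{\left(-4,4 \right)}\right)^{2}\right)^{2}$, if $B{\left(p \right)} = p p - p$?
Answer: $38416$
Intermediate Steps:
$j{\left(L \right)} = 8 - 2 L$ ($j{\left(L \right)} = 8 - \left(L + L\right) = 8 - 2 L$)
$B{\left(p \right)} = p^{2} - p$
$J{\left(n,k \right)} = \left(k + n\right) \left(k + \left(7 - 2 k\right) \left(8 - 2 k\right)\right)$ ($J{\left(n,k \right)} = \left(n + k\right) \left(k + \left(8 - 2 k\right) \left(-1 - \left(-8 + 2 k\right)\right)\right) = \left(k + n\right) \left(k + \left(8 - 2 k\right) \left(7 - 2 k\right)\right) = \left(k + n\right) \left(k + \left(7 - 2 k\right) \left(8 - 2 k\right)\right)$)
$\left(\left(7 \left(-2\right) + J{\left(-4,4 \right)}\right)^{2}\right)^{2} = \left(\left(7 \left(-2\right) + \left(- 29 \cdot 4^{2} + 4 \cdot 4^{3} + 56 \cdot 4 + 56 \left(-4\right) - 116 \left(-4\right) + 4 \left(-4\right) 4^{2}\right)\right)^{2}\right)^{2} = \left(\left(-14 + \left(\left(-29\right) 16 + 4 \cdot 64 + 224 - 224 + 464 + 4 \left(-4\right) 16\right)\right)^{2}\right)^{2} = \left(\left(-14 + \left(-464 + 256 + 224 - 224 + 464 - 256\right)\right)^{2}\right)^{2} = \left(\left(-14 + 0\right)^{2}\right)^{2} = \left(\left(-14\right)^{2}\right)^{2} = 196^{2} = 38416$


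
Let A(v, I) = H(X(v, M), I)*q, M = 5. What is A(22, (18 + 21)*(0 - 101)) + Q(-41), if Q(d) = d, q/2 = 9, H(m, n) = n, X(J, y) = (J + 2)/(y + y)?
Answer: -70943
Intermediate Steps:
X(J, y) = (2 + J)/(2*y) (X(J, y) = (2 + J)/((2*y)) = (2 + J)*(1/(2*y)) = (2 + J)/(2*y))
q = 18 (q = 2*9 = 18)
A(v, I) = 18*I (A(v, I) = I*18 = 18*I)
A(22, (18 + 21)*(0 - 101)) + Q(-41) = 18*((18 + 21)*(0 - 101)) - 41 = 18*(39*(-101)) - 41 = 18*(-3939) - 41 = -70902 - 41 = -70943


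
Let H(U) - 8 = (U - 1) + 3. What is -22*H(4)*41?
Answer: -12628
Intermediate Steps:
H(U) = 10 + U (H(U) = 8 + ((U - 1) + 3) = 8 + ((-1 + U) + 3) = 8 + (2 + U) = 10 + U)
-22*H(4)*41 = -22*(10 + 4)*41 = -22*14*41 = -308*41 = -12628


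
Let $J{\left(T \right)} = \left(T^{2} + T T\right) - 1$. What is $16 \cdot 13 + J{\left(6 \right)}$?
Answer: $279$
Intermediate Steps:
$J{\left(T \right)} = -1 + 2 T^{2}$ ($J{\left(T \right)} = \left(T^{2} + T^{2}\right) - 1 = 2 T^{2} - 1 = -1 + 2 T^{2}$)
$16 \cdot 13 + J{\left(6 \right)} = 16 \cdot 13 - \left(1 - 2 \cdot 6^{2}\right) = 208 + \left(-1 + 2 \cdot 36\right) = 208 + \left(-1 + 72\right) = 208 + 71 = 279$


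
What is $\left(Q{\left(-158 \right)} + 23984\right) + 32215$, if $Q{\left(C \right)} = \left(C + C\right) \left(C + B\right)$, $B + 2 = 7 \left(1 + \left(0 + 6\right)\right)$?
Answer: $91275$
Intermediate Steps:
$B = 47$ ($B = -2 + 7 \left(1 + \left(0 + 6\right)\right) = -2 + 7 \left(1 + 6\right) = -2 + 7 \cdot 7 = -2 + 49 = 47$)
$Q{\left(C \right)} = 2 C \left(47 + C\right)$ ($Q{\left(C \right)} = \left(C + C\right) \left(C + 47\right) = 2 C \left(47 + C\right)$)
$\left(Q{\left(-158 \right)} + 23984\right) + 32215 = \left(2 \left(-158\right) \left(47 - 158\right) + 23984\right) + 32215 = \left(2 \left(-158\right) \left(-111\right) + 23984\right) + 32215 = \left(35076 + 23984\right) + 32215 = 59060 + 32215 = 91275$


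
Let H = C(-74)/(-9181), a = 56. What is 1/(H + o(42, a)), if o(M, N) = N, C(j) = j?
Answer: 9181/514210 ≈ 0.017855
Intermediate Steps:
H = 74/9181 (H = -74/(-9181) = -74*(-1/9181) = 74/9181 ≈ 0.0080601)
1/(H + o(42, a)) = 1/(74/9181 + 56) = 1/(514210/9181) = 9181/514210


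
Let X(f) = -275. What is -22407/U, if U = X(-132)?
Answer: 2037/25 ≈ 81.480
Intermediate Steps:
U = -275
-22407/U = -22407/(-275) = -22407*(-1/275) = 2037/25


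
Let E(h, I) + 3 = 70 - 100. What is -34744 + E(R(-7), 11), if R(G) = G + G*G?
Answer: -34777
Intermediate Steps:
R(G) = G + G²
E(h, I) = -33 (E(h, I) = -3 + (70 - 100) = -3 - 30 = -33)
-34744 + E(R(-7), 11) = -34744 - 33 = -34777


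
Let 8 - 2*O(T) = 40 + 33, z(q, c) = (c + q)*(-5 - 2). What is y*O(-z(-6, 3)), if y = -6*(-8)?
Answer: -1560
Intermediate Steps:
z(q, c) = -7*c - 7*q (z(q, c) = (c + q)*(-7) = -7*c - 7*q)
y = 48
O(T) = -65/2 (O(T) = 4 - (40 + 33)/2 = 4 - 1/2*73 = 4 - 73/2 = -65/2)
y*O(-z(-6, 3)) = 48*(-65/2) = -1560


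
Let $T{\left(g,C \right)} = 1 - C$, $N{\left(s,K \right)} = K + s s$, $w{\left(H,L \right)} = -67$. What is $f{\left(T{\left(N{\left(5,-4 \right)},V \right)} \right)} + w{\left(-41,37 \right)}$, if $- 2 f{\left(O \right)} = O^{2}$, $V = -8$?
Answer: $- \frac{215}{2} \approx -107.5$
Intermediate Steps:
$N{\left(s,K \right)} = K + s^{2}$
$f{\left(O \right)} = - \frac{O^{2}}{2}$
$f{\left(T{\left(N{\left(5,-4 \right)},V \right)} \right)} + w{\left(-41,37 \right)} = - \frac{\left(1 - -8\right)^{2}}{2} - 67 = - \frac{\left(1 + 8\right)^{2}}{2} - 67 = - \frac{9^{2}}{2} - 67 = \left(- \frac{1}{2}\right) 81 - 67 = - \frac{81}{2} - 67 = - \frac{215}{2}$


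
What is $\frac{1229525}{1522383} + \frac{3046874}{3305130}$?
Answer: $\frac{1450374857332}{838612287465} \approx 1.7295$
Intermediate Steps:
$\frac{1229525}{1522383} + \frac{3046874}{3305130} = 1229525 \cdot \frac{1}{1522383} + 3046874 \cdot \frac{1}{3305130} = \frac{1229525}{1522383} + \frac{1523437}{1652565} = \frac{1450374857332}{838612287465}$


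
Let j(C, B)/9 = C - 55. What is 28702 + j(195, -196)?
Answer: 29962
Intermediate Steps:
j(C, B) = -495 + 9*C (j(C, B) = 9*(C - 55) = 9*(-55 + C) = -495 + 9*C)
28702 + j(195, -196) = 28702 + (-495 + 9*195) = 28702 + (-495 + 1755) = 28702 + 1260 = 29962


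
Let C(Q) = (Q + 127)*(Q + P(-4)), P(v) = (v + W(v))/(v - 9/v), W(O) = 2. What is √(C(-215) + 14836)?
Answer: 2*√412279/7 ≈ 183.45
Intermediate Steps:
P(v) = (2 + v)/(v - 9/v) (P(v) = (v + 2)/(v - 9/v) = (2 + v)/(v - 9/v))
C(Q) = (127 + Q)*(8/7 + Q) (C(Q) = (Q + 127)*(Q - 4*(2 - 4)/(-9 + (-4)²)) = (127 + Q)*(Q - 4*(-2)/(-9 + 16)) = (127 + Q)*(Q - 4*(-2)/7) = (127 + Q)*(Q - 4*⅐*(-2)) = (127 + Q)*(Q + 8/7) = (127 + Q)*(8/7 + Q))
√(C(-215) + 14836) = √((1016/7 + (-215)² + (897/7)*(-215)) + 14836) = √((1016/7 + 46225 - 192855/7) + 14836) = √(131736/7 + 14836) = √(235588/7) = 2*√412279/7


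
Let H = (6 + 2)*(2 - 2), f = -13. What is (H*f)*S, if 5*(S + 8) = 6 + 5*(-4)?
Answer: 0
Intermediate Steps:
H = 0 (H = 8*0 = 0)
S = -54/5 (S = -8 + (6 + 5*(-4))/5 = -8 + (6 - 20)/5 = -8 + (⅕)*(-14) = -8 - 14/5 = -54/5 ≈ -10.800)
(H*f)*S = (0*(-13))*(-54/5) = 0*(-54/5) = 0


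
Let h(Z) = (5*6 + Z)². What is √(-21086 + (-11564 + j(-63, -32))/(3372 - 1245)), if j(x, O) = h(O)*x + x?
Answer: I*√95421050727/2127 ≈ 145.23*I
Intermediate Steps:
h(Z) = (30 + Z)²
j(x, O) = x + x*(30 + O)² (j(x, O) = (30 + O)²*x + x = x*(30 + O)² + x = x + x*(30 + O)²)
√(-21086 + (-11564 + j(-63, -32))/(3372 - 1245)) = √(-21086 + (-11564 - 63*(1 + (30 - 32)²))/(3372 - 1245)) = √(-21086 + (-11564 - 63*(1 + (-2)²))/2127) = √(-21086 + (-11564 - 63*(1 + 4))*(1/2127)) = √(-21086 + (-11564 - 63*5)*(1/2127)) = √(-21086 + (-11564 - 315)*(1/2127)) = √(-21086 - 11879*1/2127) = √(-21086 - 11879/2127) = √(-44861801/2127) = I*√95421050727/2127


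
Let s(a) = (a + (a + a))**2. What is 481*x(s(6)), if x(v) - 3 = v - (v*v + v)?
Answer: -50492013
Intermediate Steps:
s(a) = 9*a**2 (s(a) = (a + 2*a)**2 = (3*a)**2 = 9*a**2)
x(v) = 3 - v**2 (x(v) = 3 + (v - (v*v + v)) = 3 + (v - (v**2 + v)) = 3 + (v - (v + v**2)) = 3 + (v + (-v - v**2)) = 3 - v**2)
481*x(s(6)) = 481*(3 - (9*6**2)**2) = 481*(3 - (9*36)**2) = 481*(3 - 1*324**2) = 481*(3 - 1*104976) = 481*(3 - 104976) = 481*(-104973) = -50492013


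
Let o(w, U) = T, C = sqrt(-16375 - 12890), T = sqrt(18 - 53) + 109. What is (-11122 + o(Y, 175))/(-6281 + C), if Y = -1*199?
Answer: (11013 - I*sqrt(35))/(6281 - I*sqrt(29265)) ≈ 1.7521 + 0.046779*I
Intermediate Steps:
T = 109 + I*sqrt(35) (T = sqrt(-35) + 109 = I*sqrt(35) + 109 = 109 + I*sqrt(35) ≈ 109.0 + 5.9161*I)
C = I*sqrt(29265) (C = sqrt(-29265) = I*sqrt(29265) ≈ 171.07*I)
Y = -199
o(w, U) = 109 + I*sqrt(35)
(-11122 + o(Y, 175))/(-6281 + C) = (-11122 + (109 + I*sqrt(35)))/(-6281 + I*sqrt(29265)) = (-11013 + I*sqrt(35))/(-6281 + I*sqrt(29265))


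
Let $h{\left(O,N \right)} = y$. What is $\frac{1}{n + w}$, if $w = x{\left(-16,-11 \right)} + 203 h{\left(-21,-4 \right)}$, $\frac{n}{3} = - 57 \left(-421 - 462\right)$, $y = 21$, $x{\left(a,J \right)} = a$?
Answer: $\frac{1}{155240} \approx 6.4416 \cdot 10^{-6}$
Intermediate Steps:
$h{\left(O,N \right)} = 21$
$n = 150993$ ($n = 3 \left(- 57 \left(-421 - 462\right)\right) = 3 \left(\left(-57\right) \left(-883\right)\right) = 3 \cdot 50331 = 150993$)
$w = 4247$ ($w = -16 + 203 \cdot 21 = -16 + 4263 = 4247$)
$\frac{1}{n + w} = \frac{1}{150993 + 4247} = \frac{1}{155240}$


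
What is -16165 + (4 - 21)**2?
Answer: -15876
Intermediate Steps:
-16165 + (4 - 21)**2 = -16165 + (-17)**2 = -16165 + 289 = -15876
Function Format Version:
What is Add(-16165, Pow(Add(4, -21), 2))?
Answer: -15876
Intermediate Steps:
Add(-16165, Pow(Add(4, -21), 2)) = Add(-16165, Pow(-17, 2)) = Add(-16165, 289) = -15876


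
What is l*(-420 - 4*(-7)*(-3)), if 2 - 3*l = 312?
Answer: 52080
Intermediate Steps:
l = -310/3 (l = ⅔ - ⅓*312 = ⅔ - 104 = -310/3 ≈ -103.33)
l*(-420 - 4*(-7)*(-3)) = -310*(-420 - 4*(-7)*(-3))/3 = -310*(-420 + 28*(-3))/3 = -310*(-420 - 84)/3 = -310/3*(-504) = 52080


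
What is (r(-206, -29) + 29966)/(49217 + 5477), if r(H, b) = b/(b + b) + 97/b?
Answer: 1737863/3172252 ≈ 0.54783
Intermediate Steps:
r(H, b) = ½ + 97/b (r(H, b) = b/((2*b)) + 97/b = b*(1/(2*b)) + 97/b = ½ + 97/b)
(r(-206, -29) + 29966)/(49217 + 5477) = ((½)*(194 - 29)/(-29) + 29966)/(49217 + 5477) = ((½)*(-1/29)*165 + 29966)/54694 = (-165/58 + 29966)*(1/54694) = (1737863/58)*(1/54694) = 1737863/3172252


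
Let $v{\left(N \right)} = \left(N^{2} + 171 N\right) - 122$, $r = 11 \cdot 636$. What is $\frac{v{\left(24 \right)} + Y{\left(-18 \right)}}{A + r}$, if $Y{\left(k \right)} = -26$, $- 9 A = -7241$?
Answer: $\frac{40788}{70205} \approx 0.58098$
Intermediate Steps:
$A = \frac{7241}{9}$ ($A = \left(- \frac{1}{9}\right) \left(-7241\right) = \frac{7241}{9} \approx 804.56$)
$r = 6996$
$v{\left(N \right)} = -122 + N^{2} + 171 N$
$\frac{v{\left(24 \right)} + Y{\left(-18 \right)}}{A + r} = \frac{\left(-122 + 24^{2} + 171 \cdot 24\right) - 26}{\frac{7241}{9} + 6996} = \frac{\left(-122 + 576 + 4104\right) - 26}{\frac{70205}{9}} = \left(4558 - 26\right) \frac{9}{70205} = 4532 \cdot \frac{9}{70205} = \frac{40788}{70205}$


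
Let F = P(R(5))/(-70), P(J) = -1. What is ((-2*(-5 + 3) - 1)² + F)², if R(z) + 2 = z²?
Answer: 398161/4900 ≈ 81.257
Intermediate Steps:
R(z) = -2 + z²
F = 1/70 (F = -1/(-70) = -1*(-1/70) = 1/70 ≈ 0.014286)
((-2*(-5 + 3) - 1)² + F)² = ((-2*(-5 + 3) - 1)² + 1/70)² = ((-2*(-2) - 1)² + 1/70)² = ((4 - 1)² + 1/70)² = (3² + 1/70)² = (9 + 1/70)² = (631/70)² = 398161/4900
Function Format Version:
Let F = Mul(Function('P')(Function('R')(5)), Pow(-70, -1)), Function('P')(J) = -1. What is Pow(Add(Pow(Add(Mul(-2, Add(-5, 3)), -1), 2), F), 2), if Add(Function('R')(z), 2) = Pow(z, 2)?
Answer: Rational(398161, 4900) ≈ 81.257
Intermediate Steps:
Function('R')(z) = Add(-2, Pow(z, 2))
F = Rational(1, 70) (F = Mul(-1, Pow(-70, -1)) = Mul(-1, Rational(-1, 70)) = Rational(1, 70) ≈ 0.014286)
Pow(Add(Pow(Add(Mul(-2, Add(-5, 3)), -1), 2), F), 2) = Pow(Add(Pow(Add(Mul(-2, Add(-5, 3)), -1), 2), Rational(1, 70)), 2) = Pow(Add(Pow(Add(Mul(-2, -2), -1), 2), Rational(1, 70)), 2) = Pow(Add(Pow(Add(4, -1), 2), Rational(1, 70)), 2) = Pow(Add(Pow(3, 2), Rational(1, 70)), 2) = Pow(Add(9, Rational(1, 70)), 2) = Pow(Rational(631, 70), 2) = Rational(398161, 4900)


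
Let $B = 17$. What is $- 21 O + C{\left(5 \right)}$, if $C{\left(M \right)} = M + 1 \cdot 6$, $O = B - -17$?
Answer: $-703$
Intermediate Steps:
$O = 34$ ($O = 17 - -17 = 17 + 17 = 34$)
$C{\left(M \right)} = 6 + M$ ($C{\left(M \right)} = M + 6 = 6 + M$)
$- 21 O + C{\left(5 \right)} = \left(-21\right) 34 + \left(6 + 5\right) = -714 + 11 = -703$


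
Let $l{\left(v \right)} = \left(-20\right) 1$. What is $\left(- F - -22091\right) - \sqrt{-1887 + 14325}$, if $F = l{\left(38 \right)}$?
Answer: $22111 - 3 \sqrt{1382} \approx 21999.0$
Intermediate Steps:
$l{\left(v \right)} = -20$
$F = -20$
$\left(- F - -22091\right) - \sqrt{-1887 + 14325} = \left(\left(-1\right) \left(-20\right) - -22091\right) - \sqrt{-1887 + 14325} = \left(20 + 22091\right) - \sqrt{12438} = 22111 - 3 \sqrt{1382}$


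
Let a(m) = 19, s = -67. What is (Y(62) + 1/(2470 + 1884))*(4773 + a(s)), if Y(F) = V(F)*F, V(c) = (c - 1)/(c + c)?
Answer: 318184008/2177 ≈ 1.4616e+5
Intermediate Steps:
V(c) = (-1 + c)/(2*c) (V(c) = (-1 + c)/((2*c)) = (-1 + c)*(1/(2*c)) = (-1 + c)/(2*c))
Y(F) = -½ + F/2 (Y(F) = ((-1 + F)/(2*F))*F = -½ + F/2)
(Y(62) + 1/(2470 + 1884))*(4773 + a(s)) = ((-½ + (½)*62) + 1/(2470 + 1884))*(4773 + 19) = ((-½ + 31) + 1/4354)*4792 = (61/2 + 1/4354)*4792 = (66399/2177)*4792 = 318184008/2177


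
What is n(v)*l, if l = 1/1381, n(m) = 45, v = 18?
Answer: 45/1381 ≈ 0.032585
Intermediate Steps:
l = 1/1381 ≈ 0.00072411
n(v)*l = 45*(1/1381) = 45/1381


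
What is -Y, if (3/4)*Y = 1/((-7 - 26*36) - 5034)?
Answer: 4/17931 ≈ 0.00022308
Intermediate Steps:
Y = -4/17931 (Y = 4/(3*((-7 - 26*36) - 5034)) = 4/(3*((-7 - 936) - 5034)) = 4/(3*(-943 - 5034)) = (4/3)/(-5977) = (4/3)*(-1/5977) = -4/17931 ≈ -0.00022308)
-Y = -1*(-4/17931) = 4/17931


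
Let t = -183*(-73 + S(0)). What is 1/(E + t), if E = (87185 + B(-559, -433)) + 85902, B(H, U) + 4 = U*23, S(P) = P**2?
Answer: 1/176483 ≈ 5.6663e-6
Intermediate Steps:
t = 13359 (t = -183*(-73 + 0**2) = -183*(-73 + 0) = -183*(-73) = 13359)
B(H, U) = -4 + 23*U (B(H, U) = -4 + U*23 = -4 + 23*U)
E = 163124 (E = (87185 + (-4 + 23*(-433))) + 85902 = (87185 + (-4 - 9959)) + 85902 = (87185 - 9963) + 85902 = 77222 + 85902 = 163124)
1/(E + t) = 1/(163124 + 13359) = 1/176483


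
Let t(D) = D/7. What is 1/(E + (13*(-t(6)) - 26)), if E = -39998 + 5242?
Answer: -7/243552 ≈ -2.8741e-5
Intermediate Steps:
t(D) = D/7 (t(D) = D*(⅐) = D/7)
E = -34756
1/(E + (13*(-t(6)) - 26)) = 1/(-34756 + (13*(-6/7) - 26)) = 1/(-34756 + (-78/7 - 26)) = 1/(-34756 - 260/7) = 1/(-243552/7) = -7/243552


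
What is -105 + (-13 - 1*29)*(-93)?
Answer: 3801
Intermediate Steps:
-105 + (-13 - 1*29)*(-93) = -105 + (-13 - 29)*(-93) = -105 - 42*(-93) = -105 + 3906 = 3801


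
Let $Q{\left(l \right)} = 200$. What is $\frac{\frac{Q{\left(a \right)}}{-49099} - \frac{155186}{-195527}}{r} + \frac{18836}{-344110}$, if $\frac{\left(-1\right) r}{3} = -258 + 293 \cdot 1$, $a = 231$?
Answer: $- \frac{2159552615629348}{34686938992975815} \approx -0.062258$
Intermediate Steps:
$r = -105$ ($r = - 3 \left(-258 + 293 \cdot 1\right) = - 3 \left(-258 + 293\right) = \left(-3\right) 35 = -105$)
$\frac{\frac{Q{\left(a \right)}}{-49099} - \frac{155186}{-195527}}{r} + \frac{18836}{-344110} = \frac{\frac{200}{-49099} - \frac{155186}{-195527}}{-105} + \frac{18836}{-344110} = \left(200 \left(- \frac{1}{49099}\right) - - \frac{155186}{195527}\right) \left(- \frac{1}{105}\right) + 18836 \left(- \frac{1}{344110}\right) = \left(- \frac{200}{49099} + \frac{155186}{195527}\right) \left(- \frac{1}{105}\right) - \frac{9418}{172055} = \frac{7580372014}{9600180173} \left(- \frac{1}{105}\right) - \frac{9418}{172055} = - \frac{7580372014}{1008018918165} - \frac{9418}{172055} = - \frac{2159552615629348}{34686938992975815}$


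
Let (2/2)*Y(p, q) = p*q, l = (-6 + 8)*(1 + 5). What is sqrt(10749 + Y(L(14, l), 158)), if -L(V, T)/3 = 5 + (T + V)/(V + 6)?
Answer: sqrt(194070)/5 ≈ 88.107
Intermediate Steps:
l = 12 (l = 2*6 = 12)
L(V, T) = -15 - 3*(T + V)/(6 + V) (L(V, T) = -3*(5 + (T + V)/(V + 6)) = -3*(5 + (T + V)/(6 + V)) = -15 - 3*(T + V)/(6 + V))
Y(p, q) = p*q
sqrt(10749 + Y(L(14, l), 158)) = sqrt(10749 + (3*(-30 - 1*12 - 6*14)/(6 + 14))*158) = sqrt(10749 + (3*(-30 - 12 - 84)/20)*158) = sqrt(10749 + (3*(1/20)*(-126))*158) = sqrt(10749 - 189/10*158) = sqrt(10749 - 14931/5) = sqrt(38814/5) = sqrt(194070)/5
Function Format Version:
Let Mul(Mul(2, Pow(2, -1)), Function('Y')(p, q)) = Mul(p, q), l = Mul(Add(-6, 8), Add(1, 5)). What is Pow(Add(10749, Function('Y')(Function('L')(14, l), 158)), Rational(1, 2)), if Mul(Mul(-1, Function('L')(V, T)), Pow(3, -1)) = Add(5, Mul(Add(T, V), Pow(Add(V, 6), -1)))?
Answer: Mul(Rational(1, 5), Pow(194070, Rational(1, 2))) ≈ 88.107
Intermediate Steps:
l = 12 (l = Mul(2, 6) = 12)
Function('L')(V, T) = Add(-15, Mul(-3, Pow(Add(6, V), -1), Add(T, V))) (Function('L')(V, T) = Mul(-3, Add(5, Mul(Add(T, V), Pow(Add(V, 6), -1)))) = Mul(-3, Add(5, Mul(Add(T, V), Pow(Add(6, V), -1)))) = Mul(-3, Add(5, Mul(Pow(Add(6, V), -1), Add(T, V)))) = Add(-15, Mul(-3, Pow(Add(6, V), -1), Add(T, V))))
Function('Y')(p, q) = Mul(p, q)
Pow(Add(10749, Function('Y')(Function('L')(14, l), 158)), Rational(1, 2)) = Pow(Add(10749, Mul(Mul(3, Pow(Add(6, 14), -1), Add(-30, Mul(-1, 12), Mul(-6, 14))), 158)), Rational(1, 2)) = Pow(Add(10749, Mul(Mul(3, Pow(20, -1), Add(-30, -12, -84)), 158)), Rational(1, 2)) = Pow(Add(10749, Mul(Mul(3, Rational(1, 20), -126), 158)), Rational(1, 2)) = Pow(Add(10749, Mul(Rational(-189, 10), 158)), Rational(1, 2)) = Pow(Add(10749, Rational(-14931, 5)), Rational(1, 2)) = Pow(Rational(38814, 5), Rational(1, 2)) = Mul(Rational(1, 5), Pow(194070, Rational(1, 2)))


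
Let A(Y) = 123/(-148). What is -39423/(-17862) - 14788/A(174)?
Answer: 13032683639/732342 ≈ 17796.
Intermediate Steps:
A(Y) = -123/148 (A(Y) = 123*(-1/148) = -123/148)
-39423/(-17862) - 14788/A(174) = -39423/(-17862) - 14788/(-123/148) = -39423*(-1/17862) - 14788*(-148/123) = 13141/5954 + 2188624/123 = 13032683639/732342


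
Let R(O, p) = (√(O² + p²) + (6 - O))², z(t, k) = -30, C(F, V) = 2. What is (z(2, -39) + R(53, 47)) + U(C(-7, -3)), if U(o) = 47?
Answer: 7244 - 94*√5018 ≈ 585.24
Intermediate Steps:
R(O, p) = (6 + √(O² + p²) - O)²
(z(2, -39) + R(53, 47)) + U(C(-7, -3)) = (-30 + (6 + √(53² + 47²) - 1*53)²) + 47 = (-30 + (6 + √(2809 + 2209) - 53)²) + 47 = (-30 + (6 + √5018 - 53)²) + 47 = (-30 + (-47 + √5018)²) + 47 = 17 + (-47 + √5018)²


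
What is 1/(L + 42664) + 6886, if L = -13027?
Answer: 204080383/29637 ≈ 6886.0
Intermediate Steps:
1/(L + 42664) + 6886 = 1/(-13027 + 42664) + 6886 = 1/29637 + 6886 = 204080383/29637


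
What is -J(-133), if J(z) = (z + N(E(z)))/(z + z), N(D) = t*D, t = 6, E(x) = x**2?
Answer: 797/2 ≈ 398.50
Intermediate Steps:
N(D) = 6*D
J(z) = (z + 6*z**2)/(2*z) (J(z) = (z + 6*z**2)/(z + z) = (z + 6*z**2)/((2*z)) = (z + 6*z**2)*(1/(2*z)) = (z + 6*z**2)/(2*z))
-J(-133) = -(1/2 + 3*(-133)) = -(1/2 - 399) = -1*(-797/2) = 797/2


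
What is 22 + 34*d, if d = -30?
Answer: -998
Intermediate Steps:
22 + 34*d = 22 + 34*(-30) = 22 - 1020 = -998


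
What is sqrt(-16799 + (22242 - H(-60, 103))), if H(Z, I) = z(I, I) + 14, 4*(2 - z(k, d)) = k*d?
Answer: sqrt(32317)/2 ≈ 89.885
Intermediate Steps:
z(k, d) = 2 - d*k/4 (z(k, d) = 2 - k*d/4 = 2 - d*k/4)
H(Z, I) = 16 - I**2/4 (H(Z, I) = (2 - I*I/4) + 14 = (2 - I**2/4) + 14 = 16 - I**2/4)
sqrt(-16799 + (22242 - H(-60, 103))) = sqrt(-16799 + (22242 - (16 - 1/4*103**2))) = sqrt(-16799 + (22242 - (16 - 1/4*10609))) = sqrt(-16799 + (22242 - (16 - 10609/4))) = sqrt(-16799 + (22242 - 1*(-10545/4))) = sqrt(-16799 + (22242 + 10545/4)) = sqrt(-16799 + 99513/4) = sqrt(32317/4) = sqrt(32317)/2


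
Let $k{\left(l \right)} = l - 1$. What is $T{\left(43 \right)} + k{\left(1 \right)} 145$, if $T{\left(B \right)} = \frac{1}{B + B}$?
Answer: $\frac{1}{86} \approx 0.011628$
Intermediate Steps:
$T{\left(B \right)} = \frac{1}{2 B}$
$k{\left(l \right)} = -1 + l$
$T{\left(43 \right)} + k{\left(1 \right)} 145 = \frac{1}{2 \cdot 43} + \left(-1 + 1\right) 145 = \frac{1}{2} \cdot \frac{1}{43} + 0 \cdot 145 = \frac{1}{86} + 0 = \frac{1}{86}$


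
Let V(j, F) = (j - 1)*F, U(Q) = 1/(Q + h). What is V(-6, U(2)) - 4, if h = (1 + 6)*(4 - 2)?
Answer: -71/16 ≈ -4.4375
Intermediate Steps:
h = 14 (h = 7*2 = 14)
U(Q) = 1/(14 + Q) (U(Q) = 1/(Q + 14) = 1/(14 + Q))
V(j, F) = F*(-1 + j) (V(j, F) = (-1 + j)*F = F*(-1 + j))
V(-6, U(2)) - 4 = (-1 - 6)/(14 + 2) - 4 = -7/16 - 4 = -71/16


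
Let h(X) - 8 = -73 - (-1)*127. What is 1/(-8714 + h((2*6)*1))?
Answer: -1/8652 ≈ -0.00011558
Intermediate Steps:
h(X) = 62 (h(X) = 8 + (-73 - (-1)*127) = 8 + (-73 - 1*(-127)) = 8 + (-73 + 127) = 8 + 54 = 62)
1/(-8714 + h((2*6)*1)) = 1/(-8714 + 62) = 1/(-8652) = -1/8652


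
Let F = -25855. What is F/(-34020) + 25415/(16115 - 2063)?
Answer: 10232773/3983742 ≈ 2.5686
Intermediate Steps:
F/(-34020) + 25415/(16115 - 2063) = -25855/(-34020) + 25415/(16115 - 2063) = -25855*(-1/34020) + 25415/14052 = 5171/6804 + 25415*(1/14052) = 5171/6804 + 25415/14052 = 10232773/3983742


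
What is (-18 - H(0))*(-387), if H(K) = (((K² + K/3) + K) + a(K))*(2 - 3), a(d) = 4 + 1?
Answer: 5031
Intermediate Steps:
a(d) = 5
H(K) = -5 - K² - 4*K/3 (H(K) = (((K² + K/3) + K) + 5)*(2 - 3) = (((K² + K/3) + K) + 5)*(-1) = ((K² + 4*K/3) + 5)*(-1) = (5 + K² + 4*K/3)*(-1) = -5 - K² - 4*K/3)
(-18 - H(0))*(-387) = (-18 - (-5 - 1*0² - 4/3*0))*(-387) = (-18 - (-5 - 1*0 + 0))*(-387) = (-18 - (-5 + 0 + 0))*(-387) = (-18 - 1*(-5))*(-387) = (-18 + 5)*(-387) = -13*(-387) = 5031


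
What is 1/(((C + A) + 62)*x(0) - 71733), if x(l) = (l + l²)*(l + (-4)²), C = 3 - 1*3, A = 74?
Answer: -1/71733 ≈ -1.3941e-5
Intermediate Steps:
C = 0 (C = 3 - 3 = 0)
x(l) = (16 + l)*(l + l²) (x(l) = (l + l²)*(l + 16) = (l + l²)*(16 + l) = (16 + l)*(l + l²))
1/(((C + A) + 62)*x(0) - 71733) = 1/(((0 + 74) + 62)*(0*(16 + 0² + 17*0)) - 71733) = 1/((74 + 62)*(0*(16 + 0 + 0)) - 71733) = 1/(136*(0*16) - 71733) = 1/(136*0 - 71733) = 1/(0 - 71733) = 1/(-71733) = -1/71733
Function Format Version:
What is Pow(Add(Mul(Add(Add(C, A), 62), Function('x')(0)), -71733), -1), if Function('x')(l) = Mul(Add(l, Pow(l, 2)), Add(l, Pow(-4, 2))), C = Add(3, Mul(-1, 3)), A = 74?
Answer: Rational(-1, 71733) ≈ -1.3941e-5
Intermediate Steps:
C = 0 (C = Add(3, -3) = 0)
Function('x')(l) = Mul(Add(16, l), Add(l, Pow(l, 2))) (Function('x')(l) = Mul(Add(l, Pow(l, 2)), Add(l, 16)) = Mul(Add(l, Pow(l, 2)), Add(16, l)) = Mul(Add(16, l), Add(l, Pow(l, 2))))
Pow(Add(Mul(Add(Add(C, A), 62), Function('x')(0)), -71733), -1) = Pow(Add(Mul(Add(Add(0, 74), 62), Mul(0, Add(16, Pow(0, 2), Mul(17, 0)))), -71733), -1) = Pow(Add(Mul(Add(74, 62), Mul(0, Add(16, 0, 0))), -71733), -1) = Pow(Add(Mul(136, Mul(0, 16)), -71733), -1) = Pow(Add(Mul(136, 0), -71733), -1) = Pow(Add(0, -71733), -1) = Pow(-71733, -1) = Rational(-1, 71733)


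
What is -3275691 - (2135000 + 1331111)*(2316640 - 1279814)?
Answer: -3593757279377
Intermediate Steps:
-3275691 - (2135000 + 1331111)*(2316640 - 1279814) = -3275691 - 3466111*1036826 = -3275691 - 1*3593754003686 = -3275691 - 3593754003686 = -3593757279377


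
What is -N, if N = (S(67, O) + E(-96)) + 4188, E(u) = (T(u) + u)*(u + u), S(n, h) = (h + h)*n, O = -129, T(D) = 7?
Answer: -3990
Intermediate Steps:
S(n, h) = 2*h*n (S(n, h) = (2*h)*n = 2*h*n)
E(u) = 2*u*(7 + u) (E(u) = (7 + u)*(u + u) = (7 + u)*(2*u) = 2*u*(7 + u))
N = 3990 (N = (2*(-129)*67 + 2*(-96)*(7 - 96)) + 4188 = (-17286 + 2*(-96)*(-89)) + 4188 = (-17286 + 17088) + 4188 = -198 + 4188 = 3990)
-N = -1*3990 = -3990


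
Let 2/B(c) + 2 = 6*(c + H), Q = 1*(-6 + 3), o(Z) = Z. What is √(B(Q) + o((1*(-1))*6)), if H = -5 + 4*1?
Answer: I*√1027/13 ≈ 2.4651*I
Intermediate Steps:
Q = -3 (Q = 1*(-3) = -3)
H = -1 (H = -5 + 4 = -1)
B(c) = 2/(-8 + 6*c) (B(c) = 2/(-2 + 6*(c - 1)) = 2/(-2 + 6*(-1 + c)) = 2/(-2 + (-6 + 6*c)) = 2/(-8 + 6*c))
√(B(Q) + o((1*(-1))*6)) = √(1/(-4 + 3*(-3)) + (1*(-1))*6) = √(1/(-4 - 9) - 1*6) = √(1/(-13) - 6) = √(-1/13 - 6) = √(-79/13) = I*√1027/13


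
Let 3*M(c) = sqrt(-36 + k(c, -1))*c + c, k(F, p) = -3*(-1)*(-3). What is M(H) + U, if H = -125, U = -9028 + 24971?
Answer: 47704/3 - 125*I*sqrt(5) ≈ 15901.0 - 279.51*I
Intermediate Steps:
k(F, p) = -9 (k(F, p) = 3*(-3) = -9)
U = 15943
M(c) = c/3 + I*c*sqrt(5) (M(c) = (sqrt(-36 - 9)*c + c)/3 = (sqrt(-45)*c + c)/3 = ((3*I*sqrt(5))*c + c)/3 = (3*I*c*sqrt(5) + c)/3 = (c + 3*I*c*sqrt(5))/3 = c/3 + I*c*sqrt(5))
M(H) + U = -125*(1/3 + I*sqrt(5)) + 15943 = (-125/3 - 125*I*sqrt(5)) + 15943 = 47704/3 - 125*I*sqrt(5)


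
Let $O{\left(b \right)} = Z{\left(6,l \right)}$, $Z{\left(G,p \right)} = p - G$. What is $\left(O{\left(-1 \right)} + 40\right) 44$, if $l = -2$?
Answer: $1408$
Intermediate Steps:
$O{\left(b \right)} = -8$ ($O{\left(b \right)} = -2 - 6 = -8$)
$\left(O{\left(-1 \right)} + 40\right) 44 = \left(-8 + 40\right) 44 = 32 \cdot 44 = 1408$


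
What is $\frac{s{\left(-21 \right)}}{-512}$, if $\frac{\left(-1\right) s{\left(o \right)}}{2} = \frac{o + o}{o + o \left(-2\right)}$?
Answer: $- \frac{1}{128} \approx -0.0078125$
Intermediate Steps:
$s{\left(o \right)} = 4$ ($s{\left(o \right)} = - 2 \frac{o + o}{o + o \left(-2\right)} = - 2 \frac{2 o}{o - 2 o} = - 2 \frac{2 o}{\left(-1\right) o} = - 2 \cdot 2 o \left(- \frac{1}{o}\right) = \left(-2\right) \left(-2\right) = 4$)
$\frac{s{\left(-21 \right)}}{-512} = \frac{4}{-512} = 4 \left(- \frac{1}{512}\right) = - \frac{1}{128}$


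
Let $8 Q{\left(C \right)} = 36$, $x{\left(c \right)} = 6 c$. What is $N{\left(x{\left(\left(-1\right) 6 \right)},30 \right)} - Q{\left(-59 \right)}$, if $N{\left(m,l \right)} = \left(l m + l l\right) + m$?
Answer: $- \frac{441}{2} \approx -220.5$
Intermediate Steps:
$Q{\left(C \right)} = \frac{9}{2}$ ($Q{\left(C \right)} = \frac{1}{8} \cdot 36 = \frac{9}{2}$)
$N{\left(m,l \right)} = m + l^{2} + l m$ ($N{\left(m,l \right)} = \left(l m + l^{2}\right) + m = \left(l^{2} + l m\right) + m = m + l^{2} + l m$)
$N{\left(x{\left(\left(-1\right) 6 \right)},30 \right)} - Q{\left(-59 \right)} = \left(6 \left(\left(-1\right) 6\right) + 30^{2} + 30 \cdot 6 \left(\left(-1\right) 6\right)\right) - \frac{9}{2} = \left(6 \left(-6\right) + 900 + 30 \cdot 6 \left(-6\right)\right) - \frac{9}{2} = \left(-36 + 900 + 30 \left(-36\right)\right) - \frac{9}{2} = \left(-36 + 900 - 1080\right) - \frac{9}{2} = -216 - \frac{9}{2} = - \frac{441}{2}$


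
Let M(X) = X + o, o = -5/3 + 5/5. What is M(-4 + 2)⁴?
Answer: 4096/81 ≈ 50.568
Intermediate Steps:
o = -⅔ (o = -5*⅓ + 5*(⅕) = -5/3 + 1 = -⅔ ≈ -0.66667)
M(X) = -⅔ + X (M(X) = X - ⅔ = -⅔ + X)
M(-4 + 2)⁴ = (-⅔ + (-4 + 2))⁴ = (-⅔ - 2)⁴ = (-8/3)⁴ = 4096/81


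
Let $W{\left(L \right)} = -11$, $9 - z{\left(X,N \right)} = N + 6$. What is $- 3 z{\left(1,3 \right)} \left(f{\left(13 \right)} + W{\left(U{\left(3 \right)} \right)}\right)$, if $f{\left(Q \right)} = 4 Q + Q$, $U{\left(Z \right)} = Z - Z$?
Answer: $0$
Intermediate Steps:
$z{\left(X,N \right)} = 3 - N$ ($z{\left(X,N \right)} = 9 - \left(N + 6\right) = 9 - \left(6 + N\right) = 3 - N$)
$U{\left(Z \right)} = 0$
$f{\left(Q \right)} = 5 Q$
$- 3 z{\left(1,3 \right)} \left(f{\left(13 \right)} + W{\left(U{\left(3 \right)} \right)}\right) = - 3 \left(3 - 3\right) \left(5 \cdot 13 - 11\right) = - 3 \left(3 - 3\right) \left(65 - 11\right) = \left(-3\right) 0 \cdot 54 = 0 \cdot 54 = 0$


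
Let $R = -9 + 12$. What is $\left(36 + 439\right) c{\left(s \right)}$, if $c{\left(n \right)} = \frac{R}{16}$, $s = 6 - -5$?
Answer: $\frac{1425}{16} \approx 89.063$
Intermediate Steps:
$R = 3$
$s = 11$ ($s = 6 + 5 = 11$)
$c{\left(n \right)} = \frac{3}{16}$
$\left(36 + 439\right) c{\left(s \right)} = \left(36 + 439\right) \frac{3}{16} = 475 \cdot \frac{3}{16} = \frac{1425}{16}$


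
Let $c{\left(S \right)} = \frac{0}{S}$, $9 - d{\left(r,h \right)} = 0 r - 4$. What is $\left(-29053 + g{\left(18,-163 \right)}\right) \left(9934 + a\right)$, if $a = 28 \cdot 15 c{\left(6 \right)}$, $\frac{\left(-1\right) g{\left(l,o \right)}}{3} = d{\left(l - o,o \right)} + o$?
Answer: $-284142202$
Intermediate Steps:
$d{\left(r,h \right)} = 13$ ($d{\left(r,h \right)} = 9 - \left(0 r - 4\right) = 9 - \left(0 - 4\right) = 9 - -4 = 9 + 4 = 13$)
$c{\left(S \right)} = 0$
$g{\left(l,o \right)} = -39 - 3 o$ ($g{\left(l,o \right)} = - 3 \left(13 + o\right) = -39 - 3 o$)
$a = 0$ ($a = 28 \cdot 15 \cdot 0 = 420 \cdot 0 = 0$)
$\left(-29053 + g{\left(18,-163 \right)}\right) \left(9934 + a\right) = \left(-29053 - -450\right) \left(9934 + 0\right) = \left(-29053 + \left(-39 + 489\right)\right) 9934 = \left(-29053 + 450\right) 9934 = \left(-28603\right) 9934 = -284142202$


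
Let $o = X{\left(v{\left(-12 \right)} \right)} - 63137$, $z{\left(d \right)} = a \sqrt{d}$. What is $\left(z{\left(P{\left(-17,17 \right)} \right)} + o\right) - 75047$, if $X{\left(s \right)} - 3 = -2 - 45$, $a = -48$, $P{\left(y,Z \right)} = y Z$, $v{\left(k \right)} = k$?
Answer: $-138228 - 816 i \approx -1.3823 \cdot 10^{5} - 816.0 i$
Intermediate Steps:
$P{\left(y,Z \right)} = Z y$
$X{\left(s \right)} = -44$ ($X{\left(s \right)} = 3 - 47 = -44$)
$z{\left(d \right)} = - 48 \sqrt{d}$
$o = -63181$ ($o = -44 - 63137 = -63181$)
$\left(z{\left(P{\left(-17,17 \right)} \right)} + o\right) - 75047 = \left(- 48 \sqrt{17 \left(-17\right)} - 63181\right) - 75047 = \left(- 48 \sqrt{-289} - 63181\right) - 75047 = \left(- 48 \cdot 17 i - 63181\right) - 75047 = \left(- 816 i - 63181\right) - 75047 = \left(-63181 - 816 i\right) - 75047 = -138228 - 816 i$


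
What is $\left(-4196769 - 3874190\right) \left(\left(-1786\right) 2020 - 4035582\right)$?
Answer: $61688777066618$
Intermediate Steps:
$\left(-4196769 - 3874190\right) \left(\left(-1786\right) 2020 - 4035582\right) = - 8070959 \left(-3607720 - 4035582\right) = \left(-8070959\right) \left(-7643302\right) = 61688777066618$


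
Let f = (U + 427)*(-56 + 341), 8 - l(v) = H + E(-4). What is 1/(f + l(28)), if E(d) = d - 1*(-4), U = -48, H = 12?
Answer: 1/108011 ≈ 9.2583e-6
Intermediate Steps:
E(d) = 4 + d (E(d) = d + 4 = 4 + d)
l(v) = -4 (l(v) = 8 - (12 + (4 - 4)) = 8 - (12 + 0) = 8 - 1*12 = 8 - 12 = -4)
f = 108015 (f = (-48 + 427)*(-56 + 341) = 379*285 = 108015)
1/(f + l(28)) = 1/(108015 - 4) = 1/108011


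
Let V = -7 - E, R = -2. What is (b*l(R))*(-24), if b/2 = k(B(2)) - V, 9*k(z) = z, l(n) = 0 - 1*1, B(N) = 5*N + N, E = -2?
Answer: 304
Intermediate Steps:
B(N) = 6*N
l(n) = -1 (l(n) = 0 - 1 = -1)
k(z) = z/9
V = -5 (V = -7 - 1*(-2) = -7 + 2 = -5)
b = 38/3 (b = 2*((6*2)/9 - 1*(-5)) = 2*((⅑)*12 + 5) = 2*(4/3 + 5) = 2*(19/3) = 38/3 ≈ 12.667)
(b*l(R))*(-24) = ((38/3)*(-1))*(-24) = -38/3*(-24) = 304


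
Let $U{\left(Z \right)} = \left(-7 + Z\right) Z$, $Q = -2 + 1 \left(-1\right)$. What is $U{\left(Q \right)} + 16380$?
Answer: $16410$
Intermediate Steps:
$Q = -3$ ($Q = -2 - 1 = -3$)
$U{\left(Z \right)} = Z \left(-7 + Z\right)$
$U{\left(Q \right)} + 16380 = - 3 \left(-7 - 3\right) + 16380 = \left(-3\right) \left(-10\right) + 16380 = 30 + 16380 = 16410$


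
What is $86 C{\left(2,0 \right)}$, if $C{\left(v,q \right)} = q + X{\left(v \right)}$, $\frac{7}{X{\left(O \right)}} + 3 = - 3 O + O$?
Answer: $-86$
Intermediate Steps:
$X{\left(O \right)} = \frac{7}{-3 - 2 O}$ ($X{\left(O \right)} = \frac{7}{-3 + \left(- 3 O + O\right)} = \frac{7}{-3 - 2 O}$)
$C{\left(v,q \right)} = q - \frac{7}{3 + 2 v}$
$86 C{\left(2,0 \right)} = 86 \left(0 - \frac{7}{3 + 2 \cdot 2}\right) = 86 \left(0 - \frac{7}{3 + 4}\right) = 86 \left(0 - \frac{7}{7}\right) = 86 \left(0 - 1\right) = 86 \left(-1\right) = -86$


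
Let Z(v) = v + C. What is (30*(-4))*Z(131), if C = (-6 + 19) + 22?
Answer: -19920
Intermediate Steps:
C = 35 (C = 13 + 22 = 35)
Z(v) = 35 + v (Z(v) = v + 35 = 35 + v)
(30*(-4))*Z(131) = (30*(-4))*(35 + 131) = -120*166 = -19920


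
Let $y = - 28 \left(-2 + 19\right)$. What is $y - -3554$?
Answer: $3078$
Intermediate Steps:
$y = -476$ ($y = \left(-28\right) 17 = -476$)
$y - -3554 = -476 - -3554 = -476 + 3554 = 3078$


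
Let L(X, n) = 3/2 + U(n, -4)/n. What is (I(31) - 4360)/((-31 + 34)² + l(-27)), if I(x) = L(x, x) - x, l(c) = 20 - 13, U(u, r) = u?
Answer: -8777/32 ≈ -274.28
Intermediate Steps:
l(c) = 7
L(X, n) = 5/2 (L(X, n) = 3/2 + n/n = 3*(½) + 1 = 3/2 + 1 = 5/2)
I(x) = 5/2 - x
(I(31) - 4360)/((-31 + 34)² + l(-27)) = ((5/2 - 1*31) - 4360)/((-31 + 34)² + 7) = ((5/2 - 31) - 4360)/(3² + 7) = (-57/2 - 4360)/(9 + 7) = -8777/2/16 = -8777/2*1/16 = -8777/32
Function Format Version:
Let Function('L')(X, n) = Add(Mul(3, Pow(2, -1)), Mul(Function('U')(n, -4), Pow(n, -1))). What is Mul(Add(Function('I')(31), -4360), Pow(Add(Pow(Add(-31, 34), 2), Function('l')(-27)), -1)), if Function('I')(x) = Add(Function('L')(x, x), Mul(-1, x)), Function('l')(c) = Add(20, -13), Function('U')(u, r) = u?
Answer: Rational(-8777, 32) ≈ -274.28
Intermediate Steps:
Function('l')(c) = 7
Function('L')(X, n) = Rational(5, 2) (Function('L')(X, n) = Add(Mul(3, Pow(2, -1)), Mul(n, Pow(n, -1))) = Add(Mul(3, Rational(1, 2)), 1) = Add(Rational(3, 2), 1) = Rational(5, 2))
Function('I')(x) = Add(Rational(5, 2), Mul(-1, x))
Mul(Add(Function('I')(31), -4360), Pow(Add(Pow(Add(-31, 34), 2), Function('l')(-27)), -1)) = Mul(Add(Add(Rational(5, 2), Mul(-1, 31)), -4360), Pow(Add(Pow(Add(-31, 34), 2), 7), -1)) = Mul(Add(Add(Rational(5, 2), -31), -4360), Pow(Add(Pow(3, 2), 7), -1)) = Mul(Add(Rational(-57, 2), -4360), Pow(Add(9, 7), -1)) = Mul(Rational(-8777, 2), Pow(16, -1)) = Mul(Rational(-8777, 2), Rational(1, 16)) = Rational(-8777, 32)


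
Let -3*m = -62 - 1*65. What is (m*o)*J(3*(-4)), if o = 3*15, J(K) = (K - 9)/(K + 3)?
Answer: 4445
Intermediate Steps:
J(K) = (-9 + K)/(3 + K)
o = 45
m = 127/3 (m = -(-62 - 1*65)/3 = -(-62 - 65)/3 = -⅓*(-127) = 127/3 ≈ 42.333)
(m*o)*J(3*(-4)) = ((127/3)*45)*((-9 + 3*(-4))/(3 + 3*(-4))) = 1905*((-9 - 12)/(3 - 12)) = 1905*(-21/(-9)) = 1905*(-⅑*(-21)) = 1905*(7/3) = 4445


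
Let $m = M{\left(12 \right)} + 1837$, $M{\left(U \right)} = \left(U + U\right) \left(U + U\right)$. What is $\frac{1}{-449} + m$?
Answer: $\frac{1083436}{449} \approx 2413.0$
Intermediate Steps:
$M{\left(U \right)} = 4 U^{2}$ ($M{\left(U \right)} = 2 U 2 U = 4 U^{2}$)
$m = 2413$ ($m = 4 \cdot 12^{2} + 1837 = 4 \cdot 144 + 1837 = 576 + 1837 = 2413$)
$\frac{1}{-449} + m = \frac{1}{-449} + 2413 = - \frac{1}{449} + 2413 = \frac{1083436}{449}$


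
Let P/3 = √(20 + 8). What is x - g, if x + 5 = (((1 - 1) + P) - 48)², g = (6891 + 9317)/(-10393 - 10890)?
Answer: 54309141/21283 - 576*√7 ≈ 1027.8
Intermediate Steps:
P = 6*√7 (P = 3*√(20 + 8) = 3*√28 = 3*(2*√7) = 6*√7 ≈ 15.875)
g = -16208/21283 (g = 16208/(-21283) = 16208*(-1/21283) = -16208/21283 ≈ -0.76155)
x = -5 + (-48 + 6*√7)² (x = -5 + (((1 - 1) + 6*√7) - 48)² = -5 + ((0 + 6*√7) - 48)² = -5 + (6*√7 - 48)² = -5 + (-48 + 6*√7)² ≈ 1027.0)
x - g = (2551 - 576*√7) - 1*(-16208/21283) = (2551 - 576*√7) + 16208/21283 = 54309141/21283 - 576*√7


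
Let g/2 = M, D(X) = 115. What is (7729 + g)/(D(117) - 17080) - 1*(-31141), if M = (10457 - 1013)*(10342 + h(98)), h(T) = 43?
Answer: 332147456/16965 ≈ 19578.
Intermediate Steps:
M = 98075940 (M = (10457 - 1013)*(10342 + 43) = 9444*10385 = 98075940)
g = 196151880 (g = 2*98075940 = 196151880)
(7729 + g)/(D(117) - 17080) - 1*(-31141) = (7729 + 196151880)/(115 - 17080) - 1*(-31141) = 196159609/(-16965) + 31141 = 196159609*(-1/16965) + 31141 = -196159609/16965 + 31141 = 332147456/16965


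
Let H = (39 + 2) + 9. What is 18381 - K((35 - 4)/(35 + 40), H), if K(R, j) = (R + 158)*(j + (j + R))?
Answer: 13917314/5625 ≈ 2474.2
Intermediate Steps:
H = 50 (H = 41 + 9 = 50)
K(R, j) = (158 + R)*(R + 2*j) (K(R, j) = (158 + R)*(j + (R + j)) = (158 + R)*(R + 2*j))
18381 - K((35 - 4)/(35 + 40), H) = 18381 - (((35 - 4)/(35 + 40))**2 + 158*((35 - 4)/(35 + 40)) + 316*50 + 2*((35 - 4)/(35 + 40))*50) = 18381 - ((31/75)**2 + 158*(31/75) + 15800 + 2*(31/75)*50) = 18381 - (961/5625 + 4898/75 + 15800 + 124/3) = 18381 - 1*89475811/5625 = 18381 - 89475811/5625 = 13917314/5625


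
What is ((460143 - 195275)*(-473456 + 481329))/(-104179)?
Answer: -2085305764/104179 ≈ -20017.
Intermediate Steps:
((460143 - 195275)*(-473456 + 481329))/(-104179) = (264868*7873)*(-1/104179) = 2085305764*(-1/104179) = -2085305764/104179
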